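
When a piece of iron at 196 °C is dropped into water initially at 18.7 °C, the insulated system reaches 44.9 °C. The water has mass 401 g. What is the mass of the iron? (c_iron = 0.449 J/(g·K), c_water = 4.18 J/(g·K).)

Heat gained plus heat lost sum to zero:
m×0.449×(44.9 − 196) + 401×4.18×(44.9 − 18.7) = 0
-67.84 m = -43916
m = -43916/-67.84 ≈ 647.3 g

m ≈ 647 g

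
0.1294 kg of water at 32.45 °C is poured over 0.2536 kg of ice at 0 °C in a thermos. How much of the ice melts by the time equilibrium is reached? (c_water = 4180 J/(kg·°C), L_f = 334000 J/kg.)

Heat available from the water dropping to 0 °C: 0.1294·4180·32.45 = 17552 J.
To melt every bit of ice: 0.2536·334000 = 84702 J.
17552 J < 84702 J, so only part of the ice melts and the system sits at 0 °C.
m_melted·334000 = 17552  ⇒  m_melted ≈ 0.05255 kg.

m_melted ≈ 0.0526 kg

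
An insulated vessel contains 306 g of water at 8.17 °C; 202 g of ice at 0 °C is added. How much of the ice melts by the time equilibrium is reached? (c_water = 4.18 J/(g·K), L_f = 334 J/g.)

m_melted ≈ 31.3 g

Cooling the water to 0 °C releases 306×4.18×8.17 = 10450 J.
Fully melting the ice requires m_ice L_f = 202×334 = 67468 J.
Since 10450 < 67468 J, not all the ice melts; equilibrium is at 0 °C.
m_melted×334 = 10450  ⇒  m_melted ≈ 31.29 g.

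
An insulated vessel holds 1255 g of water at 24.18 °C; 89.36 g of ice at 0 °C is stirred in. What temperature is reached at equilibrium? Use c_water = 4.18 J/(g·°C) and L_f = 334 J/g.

Taking heat into each body as positive, Σ m c ΔT = 0:
melt ice: 89.36×334 = 29846
  meltwater 0→T: 89.36×4.18×T = 373.52 T
  water cools: 1255×4.18×(T − 24.18) = 5245.9(T − 24.18)
5619.4 T = 126846 − 29846 = 97000
T ≈ 17.26 °C (positive, so assuming full melt was valid).

T_f ≈ 17.3 °C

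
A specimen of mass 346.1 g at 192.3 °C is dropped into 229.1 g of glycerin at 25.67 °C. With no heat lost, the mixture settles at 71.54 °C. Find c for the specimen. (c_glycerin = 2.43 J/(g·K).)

m_s c (T_s − T_f) = m_glycerin c_glycerin (T_f − T_0):
346.1·c·(192.3 − 71.54) = 229.1·2.43·(71.54 − 25.67)
41795 c = 25536  ⇒  c ≈ 0.611 J/(g·K)

c ≈ 0.611 J/(g·K)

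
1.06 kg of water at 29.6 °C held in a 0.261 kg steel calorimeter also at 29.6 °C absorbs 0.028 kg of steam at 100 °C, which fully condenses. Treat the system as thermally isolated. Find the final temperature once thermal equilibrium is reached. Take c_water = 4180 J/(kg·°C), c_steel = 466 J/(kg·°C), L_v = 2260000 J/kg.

Sum of m c ΔT and latent-heat terms is zero:
steam→water at 100 °C releases m L_v = 0.028·2260000 = 63280
  condensate cools 100→T: 0.028·4180·(T − 100) = 117.04(T − 100)
  original water: 4430.8(T − 29.6)
  cup: 121.63(T − 29.6)
4669.5 T = 63280 + 11704 + 134752 = 209736
T ≈ 44.92 °C, under the boiling point, so the assumption holds.

T_f ≈ 44.9 °C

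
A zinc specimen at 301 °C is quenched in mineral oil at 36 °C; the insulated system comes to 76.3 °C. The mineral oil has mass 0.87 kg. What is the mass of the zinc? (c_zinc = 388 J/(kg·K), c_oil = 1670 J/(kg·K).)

m ≈ 0.672 kg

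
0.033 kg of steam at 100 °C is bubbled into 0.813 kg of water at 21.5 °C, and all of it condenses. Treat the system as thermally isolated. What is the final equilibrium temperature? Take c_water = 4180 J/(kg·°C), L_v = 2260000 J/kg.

Conservation of energy gives ΣQ = 0:
condense steam: −0.033×2260000 = −74580
  condensate cools 100→T: 0.033×4180×(T − 100) = 137.94(T − 100)
  original water: 3398.3(T − 21.5)
3536.3 T = 74580 + 13794 + 73064 = 161438
T ≈ 45.65 °C, under the boiling point, so the assumption holds.

T_f ≈ 45.7 °C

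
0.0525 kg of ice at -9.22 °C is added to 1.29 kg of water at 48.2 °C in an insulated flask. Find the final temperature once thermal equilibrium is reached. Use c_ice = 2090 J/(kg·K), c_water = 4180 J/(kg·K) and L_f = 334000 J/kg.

Taking heat into each body as positive, Σ m c ΔT = 0:
warm ice to 0 °C: 0.0525×2090×(0 − (-9.22)) = 1011.7; melt ice: 0.0525×334000 = 17535; meltwater 0→T: 0.0525×4180×T = 219.45 T; water cools: 1.29×4180×(T − 48.2) = 5392.2(T − 48.2)
5611.6 T = 259904 − 18547 = 241357
T ≈ 43.01 °C — above 0 °C, consistent with complete melting.

T_f ≈ 43.0 °C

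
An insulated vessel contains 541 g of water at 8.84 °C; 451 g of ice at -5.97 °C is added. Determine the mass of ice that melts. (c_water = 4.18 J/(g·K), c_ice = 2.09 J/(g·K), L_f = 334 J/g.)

Heat available from the water dropping to 0 °C: 541·4.18·8.84 = 19991 J.
Of that, 451·2.09·5.97 = 5627.3 J goes to bring the ice to 0 °C, leaving 14363 J.
Melting all 451 g of ice would need 451·334 = 150634 J.
That's not enough to melt it all — equilibrium is at 0 °C with ice remaining.
m_melt = 14363 / L_f = 43 g.

m_melted ≈ 43 g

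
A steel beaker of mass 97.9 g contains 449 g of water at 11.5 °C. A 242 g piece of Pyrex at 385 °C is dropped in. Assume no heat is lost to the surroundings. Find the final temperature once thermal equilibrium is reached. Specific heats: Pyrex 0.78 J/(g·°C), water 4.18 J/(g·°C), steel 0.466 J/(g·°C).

Taking heat into each body as positive, Σ m c ΔT = 0:
242×0.78×(T − 385) + 449×4.18×(T − 11.5) + 97.9×0.466×(T − 11.5) = 0
188.76(T − 385) + 1876.8(T − 11.5) + 45.62(T − 11.5) = 0
(188.76 + 1876.8 + 45.62) T = 188.76×385 + 1876.8×11.5 + 45.62×11.5
T ≈ 44.89 °C

T_f ≈ 44.9 °C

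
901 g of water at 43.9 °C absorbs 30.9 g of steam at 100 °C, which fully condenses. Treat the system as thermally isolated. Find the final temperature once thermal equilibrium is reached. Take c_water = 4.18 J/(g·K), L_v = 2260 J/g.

T_f ≈ 63.7 °C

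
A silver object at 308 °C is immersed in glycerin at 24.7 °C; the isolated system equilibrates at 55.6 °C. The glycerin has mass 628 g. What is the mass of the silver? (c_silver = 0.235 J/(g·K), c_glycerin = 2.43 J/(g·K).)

Conservation of energy gives ΣQ = 0:
m×0.235×(55.6 − 308) + 628×2.43×(55.6 − 24.7) = 0
-59.31 m = -47155
m = -47155/-59.31 ≈ 795 g

m ≈ 795 g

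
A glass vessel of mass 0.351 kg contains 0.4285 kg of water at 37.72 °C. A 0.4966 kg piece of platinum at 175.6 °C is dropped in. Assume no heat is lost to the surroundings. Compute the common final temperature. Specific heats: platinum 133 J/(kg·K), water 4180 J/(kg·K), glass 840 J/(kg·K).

Energy conservation, ΣQ = 0:
0.4966×133×(T − 175.6) + 0.4285×4180×(T − 37.72) + 0.351×840×(T − 37.72) = 0
(66.05 + 1791.1 + 294.84) T = 66.05×175.6 + 1791.1×37.72 + 294.84×37.72
T = 90281 / 2152 = 42 °C

T_f ≈ 42.0 °C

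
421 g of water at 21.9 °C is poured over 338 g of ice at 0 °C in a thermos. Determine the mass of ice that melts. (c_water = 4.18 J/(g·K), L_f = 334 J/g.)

m_melted ≈ 115 g

Cooling the water to 0 °C releases 421×4.18×21.9 = 38539 J.
To melt every bit of ice: 338×334 = 112892 J.
That's not enough to melt it all — equilibrium is at 0 °C with ice remaining.
m_melt = 38539 / L_f = 115.4 g.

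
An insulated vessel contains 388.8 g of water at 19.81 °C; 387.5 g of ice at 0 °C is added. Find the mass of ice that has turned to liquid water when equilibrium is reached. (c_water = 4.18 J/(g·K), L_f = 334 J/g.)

Cooling the water to 0 °C releases 388.8×4.18×19.81 = 32195 J.
Melting all 387.5 g of ice would need 387.5×334 = 129425 J.
32195 J < 129425 J, so only part of the ice melts and the system sits at 0 °C.
m_melted×334 = 32195  ⇒  m_melted ≈ 96.39 g.

m_melted ≈ 96.4 g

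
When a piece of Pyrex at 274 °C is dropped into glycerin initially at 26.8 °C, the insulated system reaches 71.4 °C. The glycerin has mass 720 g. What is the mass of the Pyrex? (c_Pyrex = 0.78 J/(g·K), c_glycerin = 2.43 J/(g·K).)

m ≈ 494 g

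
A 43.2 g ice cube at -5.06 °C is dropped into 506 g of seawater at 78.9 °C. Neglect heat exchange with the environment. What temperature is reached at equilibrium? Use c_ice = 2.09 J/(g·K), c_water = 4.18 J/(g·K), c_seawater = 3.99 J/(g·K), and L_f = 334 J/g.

T_f ≈ 65.7 °C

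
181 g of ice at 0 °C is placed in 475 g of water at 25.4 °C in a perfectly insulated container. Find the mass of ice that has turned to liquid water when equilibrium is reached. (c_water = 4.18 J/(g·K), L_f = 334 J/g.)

m_melted ≈ 151 g

Heat available from the water dropping to 0 °C: 475·4.18·25.4 = 50432 J.
To melt every bit of ice: 181·334 = 60454 J.
50432 J < 60454 J, so only part of the ice melts and the system sits at 0 °C.
m_melted·334 = 50432  ⇒  m_melted ≈ 151 g.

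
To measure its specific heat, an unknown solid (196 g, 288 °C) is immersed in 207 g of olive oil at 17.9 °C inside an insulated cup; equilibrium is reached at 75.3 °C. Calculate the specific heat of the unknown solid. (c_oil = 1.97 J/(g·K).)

m_s c (T_s − T_f) = m_oil c_oil (T_f − T_0):
196·c·(288 − 75.3) = 207·1.97·(75.3 − 17.9)
41689 c = 23407  ⇒  c ≈ 0.5615 J/(g·K)

c ≈ 0.561 J/(g·K)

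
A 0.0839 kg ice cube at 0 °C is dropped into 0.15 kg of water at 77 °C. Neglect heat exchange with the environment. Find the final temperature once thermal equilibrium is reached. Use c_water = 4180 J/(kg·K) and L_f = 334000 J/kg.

T_f ≈ 20.7 °C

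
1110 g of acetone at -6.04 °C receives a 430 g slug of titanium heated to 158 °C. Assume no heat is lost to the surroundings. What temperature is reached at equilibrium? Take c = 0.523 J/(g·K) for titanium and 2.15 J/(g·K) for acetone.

T_f ≈ 8.1 °C

With ΣQ=0 the equilibrium temperature is the m·c-weighted mean:
T_f = (224.89·158 + 2386.5·(-6.04)) / (224.89 + 2386.5)
    = 21118 / 2611.4 ≈ 8.09 °C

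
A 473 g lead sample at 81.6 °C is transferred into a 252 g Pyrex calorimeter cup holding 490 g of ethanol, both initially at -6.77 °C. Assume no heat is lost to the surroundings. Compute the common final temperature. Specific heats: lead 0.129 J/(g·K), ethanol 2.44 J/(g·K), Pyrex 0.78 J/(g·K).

Conservation of energy gives ΣQ = 0:
473×0.129×(T − 81.6) + 490×2.44×(T − (-6.77)) + 252×0.78×(T − (-6.77)) = 0
1453.2 T = -4445.9
T = -4445.9 / 1453.2 = -3.06 °C

T_f ≈ -3.1 °C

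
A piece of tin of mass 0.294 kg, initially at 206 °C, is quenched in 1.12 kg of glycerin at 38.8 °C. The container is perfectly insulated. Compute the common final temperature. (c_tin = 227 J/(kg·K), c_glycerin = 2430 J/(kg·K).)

T_f ≈ 42.8 °C

Heat gained plus heat lost sum to zero:
0.294·227·(T − 206) + 1.12·2430·(T − 38.8) = 0
66.74(T − 206) + 2721.6(T − 38.8) = 0
(66.74 + 2721.6) T = 66.74·206 + 2721.6·38.8
T ≈ 42.80 °C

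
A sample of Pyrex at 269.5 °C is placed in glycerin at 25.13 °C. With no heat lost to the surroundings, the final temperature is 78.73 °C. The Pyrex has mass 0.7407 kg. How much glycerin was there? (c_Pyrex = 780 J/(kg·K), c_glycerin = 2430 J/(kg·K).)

m ≈ 0.846 kg

Taking heat into each body as positive, Σ m c ΔT = 0:
0.7407·780·(78.73 − 269.5) + m·2430·(78.73 − 25.13) = 0
130248 m = 110217
m = 110217/130248 ≈ 0.8462 kg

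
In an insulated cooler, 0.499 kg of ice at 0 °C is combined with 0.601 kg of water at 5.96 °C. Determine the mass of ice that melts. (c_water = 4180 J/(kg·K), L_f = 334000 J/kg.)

Water can give up m c ΔT = 0.601·4180·5.96 = 14973 J before reaching 0 °C.
Melting all 0.499 kg of ice would need 0.499·334000 = 166666 J.
That's not enough to melt it all — equilibrium is at 0 °C with ice remaining.
m_melt = 14973 / L_f = 0.04483 kg.

m_melted ≈ 0.0448 kg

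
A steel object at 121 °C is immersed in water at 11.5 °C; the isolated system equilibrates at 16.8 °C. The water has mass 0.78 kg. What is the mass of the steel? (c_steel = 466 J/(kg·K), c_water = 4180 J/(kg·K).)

m ≈ 0.356 kg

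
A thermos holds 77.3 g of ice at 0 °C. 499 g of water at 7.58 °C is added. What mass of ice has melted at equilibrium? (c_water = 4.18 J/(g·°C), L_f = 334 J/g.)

Heat available from the water dropping to 0 °C: 499×4.18×7.58 = 15811 J.
Melting all 77.3 g of ice would need 77.3×334 = 25818 J.
That's not enough to melt it all — equilibrium is at 0 °C with ice remaining.
m_melt = 15811 / L_f = 47.34 g.

m_melted ≈ 47.3 g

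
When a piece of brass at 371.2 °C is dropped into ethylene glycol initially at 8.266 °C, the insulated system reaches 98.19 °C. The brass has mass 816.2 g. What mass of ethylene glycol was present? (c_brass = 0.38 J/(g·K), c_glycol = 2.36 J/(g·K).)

Heat gained plus heat lost sum to zero:
816.2·0.38·(98.19 − 371.2) + m·2.36·(98.19 − 8.266) = 0
212.22 m = 84676
m = 84676/212.22 ≈ 399 g

m ≈ 399 g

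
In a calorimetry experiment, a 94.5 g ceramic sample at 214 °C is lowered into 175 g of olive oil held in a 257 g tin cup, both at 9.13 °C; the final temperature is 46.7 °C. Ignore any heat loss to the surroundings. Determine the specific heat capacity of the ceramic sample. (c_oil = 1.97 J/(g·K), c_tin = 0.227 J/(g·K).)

c ≈ 0.958 J/(g·K)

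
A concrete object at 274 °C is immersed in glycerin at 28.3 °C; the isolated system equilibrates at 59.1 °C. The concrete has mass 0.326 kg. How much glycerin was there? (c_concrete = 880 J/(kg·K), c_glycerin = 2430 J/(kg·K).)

m ≈ 0.824 kg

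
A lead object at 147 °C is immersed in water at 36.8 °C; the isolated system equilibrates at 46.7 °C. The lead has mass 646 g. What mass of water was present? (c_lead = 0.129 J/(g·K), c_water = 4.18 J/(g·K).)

Conservation of energy gives ΣQ = 0:
646·0.129·(46.7 − 147) + m·4.18·(46.7 − 36.8) = 0
41.38 m = 8358.4
m = 8358.4/41.38 ≈ 202 g

m ≈ 202 g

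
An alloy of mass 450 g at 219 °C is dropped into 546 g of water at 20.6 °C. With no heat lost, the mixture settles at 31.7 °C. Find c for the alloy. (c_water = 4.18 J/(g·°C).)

c ≈ 0.301 J/(g·°C)

Conservation of energy gives ΣQ = 0:
450×c×(31.7 − 219) + 546×4.18×(31.7 − 20.6) = 0
-84285 c = -25333
c = -25333/-84285 ≈ 0.3006 J/(g·°C)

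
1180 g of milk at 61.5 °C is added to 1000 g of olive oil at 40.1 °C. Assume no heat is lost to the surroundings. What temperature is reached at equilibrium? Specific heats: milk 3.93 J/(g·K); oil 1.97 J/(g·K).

Energy conservation, ΣQ = 0:
1180·3.93·(T − 61.5) + 1000·1.97·(T − 40.1) = 0
4637.4(T − 61.5) + 1970(T − 40.1) = 0
(4637.4 + 1970) T = 4637.4·61.5 + 1970·40.1
T = 364197 / 6607.4 = 55.1 °C

T_f ≈ 55.1 °C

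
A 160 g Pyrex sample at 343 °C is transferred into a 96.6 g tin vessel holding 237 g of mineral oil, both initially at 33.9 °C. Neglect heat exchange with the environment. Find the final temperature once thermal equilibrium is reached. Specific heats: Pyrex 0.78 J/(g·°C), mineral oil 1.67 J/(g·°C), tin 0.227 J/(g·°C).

T_f ≈ 105.0 °C

Let T be the final temperature. ΣQ_i = 0:
160*0.78*(T − 343) + 237*1.67*(T − 33.9) + 96.6*0.227*(T − 33.9) = 0
124.8(T − 343) + 395.79(T − 33.9) + 21.93(T − 33.9) = 0
(124.8 + 395.79 + 21.93) T = 124.8*343 + 395.79*33.9 + 21.93*33.9
T = 56967/542.52 ≈ 105.00 °C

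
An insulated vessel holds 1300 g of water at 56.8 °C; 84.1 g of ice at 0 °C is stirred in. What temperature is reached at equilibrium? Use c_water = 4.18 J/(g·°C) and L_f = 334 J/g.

T_f ≈ 48.5 °C

Heat gained plus heat lost sum to zero:
melt ice: 84.1×334 = 28089; warm the meltwater: 351.54 T; water cools: 1300×4.18×(T − 56.8) = 5434(T − 56.8)
5785.5 T = 308651 − 28089 = 280562
T ≈ 48.49 °C. Since T > 0 °C, the all-ice-melts assumption holds.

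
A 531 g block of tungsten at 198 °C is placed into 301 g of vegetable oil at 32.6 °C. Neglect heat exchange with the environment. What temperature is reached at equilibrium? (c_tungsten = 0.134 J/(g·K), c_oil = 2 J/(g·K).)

T_f ≈ 50.1 °C

T_f = Σ m_i c_i T_i / Σ m_i c_i:
T_f = (71.15×198 + 602×32.6) / (71.15 + 602)
    = 33714 / 673.15 ≈ 50.08 °C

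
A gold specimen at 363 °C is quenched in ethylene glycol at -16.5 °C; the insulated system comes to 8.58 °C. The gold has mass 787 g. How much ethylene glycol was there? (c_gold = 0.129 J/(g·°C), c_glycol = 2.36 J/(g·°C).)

Setting the total heat transfer to zero:
787·0.129·(8.58 − 363) + m·2.36·(8.58 − (-16.5)) = 0
59.19 m = 35982
m = 35982/59.19 ≈ 607.9 g

m ≈ 608 g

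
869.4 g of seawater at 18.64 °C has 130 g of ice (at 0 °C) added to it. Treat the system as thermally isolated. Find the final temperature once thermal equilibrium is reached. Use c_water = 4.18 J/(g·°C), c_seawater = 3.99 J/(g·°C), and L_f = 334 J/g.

T_f ≈ 5.3 °C

Conservation of energy gives ΣQ = 0:
latent heat to melt: 130·334 = 43420; meltwater 0→T: 130·4.18·T = 543.4 T; seawater: 3468.9(T − 18.64)
4012.3 T = 64660 − 43420 = 21240
T ≈ 5.29 °C. Since T > 0 °C, the all-ice-melts assumption holds.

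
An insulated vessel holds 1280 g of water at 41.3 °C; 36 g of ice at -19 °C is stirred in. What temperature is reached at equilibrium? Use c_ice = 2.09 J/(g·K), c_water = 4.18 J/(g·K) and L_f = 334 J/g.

T_f ≈ 37.7 °C

Heat gained plus heat lost sum to zero:
warm ice to 0 °C: 36·2.09·(0 − (-19)) = 1429.6
  melt ice: 36·334 = 12024
  meltwater 0→T: 36·4.18·T = 150.48 T
  water: 5350.4(T − 41.3)
5500.9 T = 220972 − 13454 = 207518
T ≈ 37.72 °C. Since T > 0 °C, the all-ice-melts assumption holds.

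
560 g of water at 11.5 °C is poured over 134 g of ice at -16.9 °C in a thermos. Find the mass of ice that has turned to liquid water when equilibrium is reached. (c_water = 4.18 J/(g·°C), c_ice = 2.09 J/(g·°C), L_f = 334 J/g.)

m_melted ≈ 66.4 g

Heat available from the water dropping to 0 °C: 560·4.18·11.5 = 26919 J.
Of that, 134·2.09·16.9 = 4733 J goes to bring the ice to 0 °C, leaving 22186 J.
Melting all 134 g of ice would need 134·334 = 44756 J.
Since 22186 < 44756 J, not all the ice melts; equilibrium is at 0 °C.
m_melt = 22186 / L_f = 66.43 g.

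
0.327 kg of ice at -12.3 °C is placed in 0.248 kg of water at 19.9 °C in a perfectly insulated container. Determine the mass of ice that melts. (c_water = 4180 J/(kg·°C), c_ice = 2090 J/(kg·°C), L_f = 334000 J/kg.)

Heat available from the water dropping to 0 °C: 0.248×4180×19.9 = 20629 J.
Of that, 0.327×2090×12.3 = 8406.2 J goes to bring the ice to 0 °C, leaving 12223 J.
Fully melting the ice requires m_ice L_f = 0.327×334000 = 109218 J.
Since 12223 < 109218 J, not all the ice melts; equilibrium is at 0 °C.
m_melted×334000 = 12223  ⇒  m_melted ≈ 0.0366 kg.

m_melted ≈ 0.0366 kg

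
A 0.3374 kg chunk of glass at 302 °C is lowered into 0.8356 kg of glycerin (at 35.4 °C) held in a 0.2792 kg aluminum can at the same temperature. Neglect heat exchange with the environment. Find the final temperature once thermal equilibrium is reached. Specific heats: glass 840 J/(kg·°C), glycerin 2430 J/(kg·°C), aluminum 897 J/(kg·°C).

Energy conservation, ΣQ = 0:
0.3374*840*(T − 302) + 0.8356*2430*(T − 35.4) + 0.2792*897*(T − 35.4) = 0
283.42(T − 302) + 2030.5(T − 35.4) + 250.44(T − 35.4) = 0
2564.4 T = 166337
T = 166337/2564.4 ≈ 64.86 °C

T_f ≈ 64.9 °C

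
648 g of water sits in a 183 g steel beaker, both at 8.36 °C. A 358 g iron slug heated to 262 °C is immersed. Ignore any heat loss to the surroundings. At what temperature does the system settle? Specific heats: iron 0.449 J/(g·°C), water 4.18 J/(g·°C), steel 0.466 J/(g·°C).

T_f ≈ 22.2 °C

Let T be the final temperature. ΣQ_i = 0:
358×0.449×(T − 262) + 648×4.18×(T − 8.36) + 183×0.466×(T − 8.36) = 0
160.74(T − 262) + 2708.6(T − 8.36) + 85.28(T − 8.36) = 0
(160.74 + 2708.6 + 85.28) T = 160.74×262 + 2708.6×8.36 + 85.28×8.36
T = 65472 / 2954.7 = 22.2 °C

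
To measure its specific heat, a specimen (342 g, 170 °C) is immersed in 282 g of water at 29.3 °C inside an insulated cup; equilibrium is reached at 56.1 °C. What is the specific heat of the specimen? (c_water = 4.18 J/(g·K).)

Let T be the final temperature. ΣQ_i = 0:
342·c·(56.1 − 170) + 282·4.18·(56.1 − 29.3) = 0
-38954 c = -31591
c = -31591/-38954 ≈ 0.811 J/(g·K)

c ≈ 0.811 J/(g·K)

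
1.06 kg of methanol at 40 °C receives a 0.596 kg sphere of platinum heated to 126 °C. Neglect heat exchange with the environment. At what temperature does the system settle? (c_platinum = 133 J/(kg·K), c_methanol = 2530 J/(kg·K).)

T_f ≈ 42.5 °C

Set heat shed by the hot body equal to heat absorbed by the cold body:
0.596×133×(126 − T) = 1.06×2530×(T − 40)
79.27(126 − T) = 2681.8(T − 40)
2761.1 T = 117260  ⇒  T ≈ 42.47 °C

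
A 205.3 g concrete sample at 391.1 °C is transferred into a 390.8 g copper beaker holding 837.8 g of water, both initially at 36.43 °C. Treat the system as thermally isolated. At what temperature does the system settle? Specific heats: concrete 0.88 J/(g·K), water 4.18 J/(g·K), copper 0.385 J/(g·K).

T_f ≈ 53.1 °C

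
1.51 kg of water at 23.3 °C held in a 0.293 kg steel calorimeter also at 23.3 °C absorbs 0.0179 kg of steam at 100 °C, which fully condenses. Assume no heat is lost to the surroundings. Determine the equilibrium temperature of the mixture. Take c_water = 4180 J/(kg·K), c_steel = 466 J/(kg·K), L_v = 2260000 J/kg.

Conservation of energy gives ΣQ = 0:
condense steam: −0.0179×2260000 = −40454
  condensate cools 100→T: 0.0179×4180×(T − 100) = 74.82(T − 100)
  original water: 6311.8(T − 23.3)
  steel cup: 0.293×466×(T − 23.3) = 136.54(T − 23.3)
6523.2 T = 40454 + 7482.2 + 150246 = 198182
T ≈ 30.38 °C — below 100 °C, confirming all the steam condensed.

T_f ≈ 30.4 °C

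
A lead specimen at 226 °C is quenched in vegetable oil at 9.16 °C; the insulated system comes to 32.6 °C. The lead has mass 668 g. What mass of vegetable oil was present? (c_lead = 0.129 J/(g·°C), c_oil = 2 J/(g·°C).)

m ≈ 355 g

Taking heat into each body as positive, Σ m c ΔT = 0:
668·0.129·(32.6 − 226) + m·2·(32.6 − 9.16) = 0
46.88 m = 16666
m = 16666/46.88 ≈ 355.5 g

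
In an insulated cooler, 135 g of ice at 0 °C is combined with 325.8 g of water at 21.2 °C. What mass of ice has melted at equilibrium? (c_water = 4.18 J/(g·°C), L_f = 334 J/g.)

Heat available from the water dropping to 0 °C: 325.8×4.18×21.2 = 28871 J.
To melt every bit of ice: 135×334 = 45090 J.
That's not enough to melt it all — equilibrium is at 0 °C with ice remaining.
Mass melted = 28871/334 ≈ 86.44 g.

m_melted ≈ 86.4 g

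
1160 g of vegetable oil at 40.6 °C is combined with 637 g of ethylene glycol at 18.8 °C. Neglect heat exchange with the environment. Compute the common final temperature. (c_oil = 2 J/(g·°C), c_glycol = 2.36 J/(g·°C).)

T_f ≈ 32.0 °C

Set heat shed by the hot body equal to heat absorbed by the cold body:
1160×2×(40.6 − T) = 637×2.36×(T − 18.8)
2320(40.6 − T) = 1503.3(T − 18.8)
3823.3 T = 122454  ⇒  T ≈ 32.03 °C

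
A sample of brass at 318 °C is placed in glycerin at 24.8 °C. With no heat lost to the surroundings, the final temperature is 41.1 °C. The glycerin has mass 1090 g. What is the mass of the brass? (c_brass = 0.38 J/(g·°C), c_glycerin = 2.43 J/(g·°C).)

Heat lost by the brass = heat gained by the glycerin:
m·0.38·(318 − 41.1) = 1090·2.43·(41.1 − 24.8)
105.22 m = 43174  ⇒  m ≈ 410.3 g

m ≈ 410 g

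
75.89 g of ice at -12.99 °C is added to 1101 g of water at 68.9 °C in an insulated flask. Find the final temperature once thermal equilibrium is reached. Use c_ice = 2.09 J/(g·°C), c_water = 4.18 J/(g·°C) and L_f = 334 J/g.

T_f ≈ 58.9 °C

Conservation of energy gives ΣQ = 0:
ice -12.99→0 °C: 75.89·2.09·12.99 = 2060.3; latent heat to melt: 75.89·334 = 25347; meltwater 0→T: 75.89·4.18·T = 317.22 T; water cools: 1101·4.18·(T − 68.9) = 4602.2(T − 68.9)
4919.4 T = 317090 − 27408 = 289683
T ≈ 58.89 °C — above 0 °C, consistent with complete melting.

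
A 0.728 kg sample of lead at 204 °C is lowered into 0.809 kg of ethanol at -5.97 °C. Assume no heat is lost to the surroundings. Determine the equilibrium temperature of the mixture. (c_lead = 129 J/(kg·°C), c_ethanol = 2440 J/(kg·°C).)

T_f ≈ 3.6 °C

T_f = Σ m_i c_i T_i / Σ m_i c_i:
T_f = (93.91*204 + 1974*(-5.97)) / (93.91 + 1974)
    = 7373.5 / 2067.9 ≈ 3.57 °C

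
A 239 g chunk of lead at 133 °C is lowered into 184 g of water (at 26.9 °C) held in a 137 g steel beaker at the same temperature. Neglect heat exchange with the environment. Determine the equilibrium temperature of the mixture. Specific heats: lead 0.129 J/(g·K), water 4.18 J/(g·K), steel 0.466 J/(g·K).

Taking heat into each body as positive, Σ m c ΔT = 0:
239×0.129×(T − 133) + 184×4.18×(T − 26.9) + 137×0.466×(T − 26.9) = 0
(30.83 + 769.12 + 63.84) T = 30.83×133 + 769.12×26.9 + 63.84×26.9
T ≈ 30.69 °C

T_f ≈ 30.7 °C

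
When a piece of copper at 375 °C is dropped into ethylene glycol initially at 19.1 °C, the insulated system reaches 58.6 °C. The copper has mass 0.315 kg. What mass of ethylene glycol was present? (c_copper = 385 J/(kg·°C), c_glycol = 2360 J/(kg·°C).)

Heat gained plus heat lost sum to zero:
0.315·385·(58.6 − 375) + m·2360·(58.6 − 19.1) = 0
93220 m = 38371
m = 38371/93220 ≈ 0.4116 kg

m ≈ 0.412 kg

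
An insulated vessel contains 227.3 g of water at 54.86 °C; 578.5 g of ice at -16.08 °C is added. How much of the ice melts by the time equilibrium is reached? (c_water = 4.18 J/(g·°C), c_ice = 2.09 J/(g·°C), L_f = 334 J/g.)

m_melted ≈ 97.8 g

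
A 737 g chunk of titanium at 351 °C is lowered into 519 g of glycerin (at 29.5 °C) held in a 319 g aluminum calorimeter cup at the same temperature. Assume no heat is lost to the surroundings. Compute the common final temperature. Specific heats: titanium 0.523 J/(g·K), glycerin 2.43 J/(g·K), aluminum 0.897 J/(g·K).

T_f ≈ 93.6 °C

Taking heat into each body as positive, Σ m c ΔT = 0:
737*0.523*(T − 351) + 519*2.43*(T − 29.5) + 319*0.897*(T − 29.5) = 0
385.45(T − 351) + 1261.2(T − 29.5) + 286.14(T − 29.5) = 0
(385.45 + 1261.2 + 286.14) T = 385.45*351 + 1261.2*29.5 + 286.14*29.5
T = 180939/1932.8 ≈ 93.62 °C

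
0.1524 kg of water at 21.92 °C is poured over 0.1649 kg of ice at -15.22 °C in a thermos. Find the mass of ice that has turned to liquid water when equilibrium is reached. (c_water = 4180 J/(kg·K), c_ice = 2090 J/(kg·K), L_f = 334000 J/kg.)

m_melted ≈ 0.0261 kg

Water can give up m c ΔT = 0.1524·4180·21.92 = 13964 J before reaching 0 °C.
Warming the ice to 0 °C takes 0.1649·2090·15.22 = 5245.4 J, leaving 8718.3 J for melting.
Fully melting the ice requires m_ice L_f = 0.1649·334000 = 55077 J.
8718.3 J < 55077 J, so only part of the ice melts and the system sits at 0 °C.
Mass melted = 8718.3/334000 ≈ 0.0261 kg.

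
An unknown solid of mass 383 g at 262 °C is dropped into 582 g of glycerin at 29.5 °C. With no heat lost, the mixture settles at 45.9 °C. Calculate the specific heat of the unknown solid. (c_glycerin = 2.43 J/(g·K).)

Energy conservation, ΣQ = 0:
383·c·(45.9 − 262) + 582·2.43·(45.9 − 29.5) = 0
-82766 c = -23194
c = -23194/-82766 ≈ 0.2802 J/(g·K)

c ≈ 0.28 J/(g·K)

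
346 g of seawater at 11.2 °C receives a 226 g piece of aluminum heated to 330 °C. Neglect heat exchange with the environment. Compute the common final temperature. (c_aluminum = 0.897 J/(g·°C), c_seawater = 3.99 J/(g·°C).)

|Q_aluminum| = |Q_seawater|:
226*0.897*(330 − T) = 346*3.99*(T − 11.2)
202.72(330 − T) = 1380.5(T − 11.2)
1583.3 T = 82360  ⇒  T ≈ 52.02 °C

T_f ≈ 52.0 °C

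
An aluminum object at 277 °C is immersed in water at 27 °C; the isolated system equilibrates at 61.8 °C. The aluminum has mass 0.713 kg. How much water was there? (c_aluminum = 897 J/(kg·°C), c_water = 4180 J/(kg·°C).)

Heat lost by the aluminum = heat gained by the water:
0.713×897×(277 − 61.8) = m×4180×(61.8 − 27)
145464 m = 137634  ⇒  m ≈ 0.9462 kg

m ≈ 0.946 kg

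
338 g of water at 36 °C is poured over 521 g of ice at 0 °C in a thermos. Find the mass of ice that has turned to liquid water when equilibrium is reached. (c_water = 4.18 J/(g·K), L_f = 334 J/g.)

m_melted ≈ 152 g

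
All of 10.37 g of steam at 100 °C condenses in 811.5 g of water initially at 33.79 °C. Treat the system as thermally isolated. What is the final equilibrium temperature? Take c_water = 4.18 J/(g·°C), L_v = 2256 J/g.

Energy balance with sensible and latent terms:
latent heat released on condensation: 10.37×2256 = 23395
  condensate cools 100→T: 10.37×4.18×(T − 100) = 43.35(T − 100)
  water warms: 811.5×4.18×(T − 33.79) = 3392.1(T − 33.79)
3435.4 T = 23395 + 4334.7 + 114618 = 142347
T ≈ 41.44 °C — below 100 °C, confirming all the steam condensed.

T_f ≈ 41.4 °C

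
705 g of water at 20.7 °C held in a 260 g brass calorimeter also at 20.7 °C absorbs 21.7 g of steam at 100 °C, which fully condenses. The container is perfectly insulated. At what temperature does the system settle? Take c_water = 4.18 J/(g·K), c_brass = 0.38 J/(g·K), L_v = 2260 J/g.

T_f ≈ 38.6 °C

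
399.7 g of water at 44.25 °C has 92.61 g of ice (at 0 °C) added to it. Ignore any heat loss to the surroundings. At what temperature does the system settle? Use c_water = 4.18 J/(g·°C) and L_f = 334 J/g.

T_f ≈ 20.9 °C

Energy balance with sensible and latent terms:
melt ice: 92.61·334 = 30932
  warm the meltwater: 387.11 T
  water cools: 399.7·4.18·(T − 44.25) = 1670.7(T − 44.25)
2057.9 T = 73931 − 30932 = 42999
T ≈ 20.89 °C (positive, so assuming full melt was valid).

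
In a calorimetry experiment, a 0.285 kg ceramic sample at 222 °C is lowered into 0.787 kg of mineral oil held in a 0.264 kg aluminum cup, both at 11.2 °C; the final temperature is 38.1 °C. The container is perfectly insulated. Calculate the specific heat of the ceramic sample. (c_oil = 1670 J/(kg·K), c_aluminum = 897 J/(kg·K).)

c ≈ 796 J/(kg·K)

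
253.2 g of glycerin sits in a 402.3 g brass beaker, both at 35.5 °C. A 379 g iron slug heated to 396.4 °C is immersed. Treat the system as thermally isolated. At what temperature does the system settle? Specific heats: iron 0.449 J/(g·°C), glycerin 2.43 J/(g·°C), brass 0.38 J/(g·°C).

T_f ≈ 101.0 °C

T_f is the heat-capacity-weighted average of the initial temperatures:
T_f = (170.17*396.4 + 615.28*35.5 + 152.87*35.5) / (170.17 + 615.28 + 152.87)
    = 94725 / 938.32 ≈ 100.95 °C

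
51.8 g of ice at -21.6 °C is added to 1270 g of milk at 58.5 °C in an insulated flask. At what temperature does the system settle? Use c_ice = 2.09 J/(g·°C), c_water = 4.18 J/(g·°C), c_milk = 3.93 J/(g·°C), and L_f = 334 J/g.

T_f ≈ 52.3 °C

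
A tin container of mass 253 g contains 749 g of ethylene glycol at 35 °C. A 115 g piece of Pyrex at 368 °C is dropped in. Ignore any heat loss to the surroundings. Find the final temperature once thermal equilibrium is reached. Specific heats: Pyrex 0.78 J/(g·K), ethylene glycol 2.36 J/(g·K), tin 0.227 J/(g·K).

T_f ≈ 50.6 °C

T_f is the heat-capacity-weighted average of the initial temperatures:
T_f = (89.7·368 + 1767.6·35 + 57.43·35) / (89.7 + 1767.6 + 57.43)
    = 96887 / 1914.8 ≈ 50.60 °C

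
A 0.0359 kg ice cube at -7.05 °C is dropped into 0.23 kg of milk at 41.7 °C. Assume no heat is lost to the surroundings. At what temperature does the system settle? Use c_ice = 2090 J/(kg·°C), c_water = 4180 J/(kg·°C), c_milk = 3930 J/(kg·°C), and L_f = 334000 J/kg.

T_f ≈ 23.9 °C

Setting the total heat transfer to zero:
ice -7.05→0 °C: 0.0359×2090×7.05 = 528.97; fusion: m_ice L_f = 0.0359×334000 = 11991; warm the meltwater: 150.06 T; milk: 903.9(T − 41.7)
1054 T = 37693 − 12520 = 25173
T ≈ 23.88 °C (positive, so assuming full melt was valid).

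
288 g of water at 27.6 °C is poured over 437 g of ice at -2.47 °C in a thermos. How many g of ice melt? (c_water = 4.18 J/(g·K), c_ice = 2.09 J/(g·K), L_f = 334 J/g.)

m_melted ≈ 92.7 g

Water can give up m c ΔT = 288·4.18·27.6 = 33226 J before reaching 0 °C.
Of that, 437·2.09·2.47 = 2255.9 J goes to bring the ice to 0 °C, leaving 30970 J.
Fully melting the ice requires m_ice L_f = 437·334 = 145958 J.
That's not enough to melt it all — equilibrium is at 0 °C with ice remaining.
m_melted·334 = 30970  ⇒  m_melted ≈ 92.72 g.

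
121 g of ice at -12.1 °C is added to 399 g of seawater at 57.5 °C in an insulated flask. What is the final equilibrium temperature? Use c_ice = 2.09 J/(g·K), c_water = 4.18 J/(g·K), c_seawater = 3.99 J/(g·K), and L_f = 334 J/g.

T_f ≈ 22.9 °C

Sum of m c ΔT and latent-heat terms is zero:
warm ice to 0 °C: 121·2.09·(0 − (-12.1)) = 3060; latent heat to melt: 121·334 = 40414; warm the meltwater: 505.78 T; seawater: 1592(T − 57.5)
2097.8 T = 91541 − 43474 = 48067
T ≈ 22.91 °C — above 0 °C, consistent with complete melting.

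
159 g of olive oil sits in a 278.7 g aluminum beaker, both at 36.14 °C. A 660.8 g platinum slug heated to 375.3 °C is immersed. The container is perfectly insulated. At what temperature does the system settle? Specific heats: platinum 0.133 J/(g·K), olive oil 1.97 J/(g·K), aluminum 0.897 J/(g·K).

T_f ≈ 81.9 °C

Energy conservation, ΣQ = 0:
660.8*0.133*(T − 375.3) + 159*1.97*(T − 36.14) + 278.7*0.897*(T − 36.14) = 0
87.89(T − 375.3) + 313.23(T − 36.14) + 249.99(T − 36.14) = 0
651.11 T = 53339
T = 53339 / 651.11 = 81.9 °C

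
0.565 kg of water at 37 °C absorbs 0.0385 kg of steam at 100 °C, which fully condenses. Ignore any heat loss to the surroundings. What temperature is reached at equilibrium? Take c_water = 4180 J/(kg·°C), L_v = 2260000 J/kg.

T_f ≈ 75.5 °C

Net heat exchanged in the isolated system is zero:
latent heat released on condensation: 0.0385×2260000 = 87010
  condensate cools 100→T: 0.0385×4180×(T − 100) = 160.93(T − 100)
  original water: 2361.7(T − 37)
2522.6 T = 87010 + 16093 + 87383 = 190486
T ≈ 75.51 °C — below 100 °C, confirming all the steam condensed.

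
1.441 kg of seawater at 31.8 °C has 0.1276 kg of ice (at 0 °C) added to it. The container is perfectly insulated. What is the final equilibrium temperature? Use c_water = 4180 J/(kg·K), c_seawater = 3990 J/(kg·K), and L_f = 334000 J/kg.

T_f ≈ 22.3 °C

Let T be the final temperature. ΣQ_i = 0:
fusion: m_ice L_f = 0.1276·334000 = 42618
  meltwater 0→T: 0.1276·4180·T = 533.37 T
  seawater cools: 1.441·3990·(T − 31.8) = 5749.6(T − 31.8)
6283 T = 182837 − 42618 = 140219
T ≈ 22.32 °C (positive, so assuming full melt was valid).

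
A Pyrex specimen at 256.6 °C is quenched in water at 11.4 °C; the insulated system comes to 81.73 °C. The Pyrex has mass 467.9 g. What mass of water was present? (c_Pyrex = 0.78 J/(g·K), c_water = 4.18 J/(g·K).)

m ≈ 217 g

Heat lost by the Pyrex = heat gained by the water:
467.9·0.78·(256.6 − 81.73) = m·4.18·(81.73 − 11.4)
293.98 m = 63821  ⇒  m ≈ 217.1 g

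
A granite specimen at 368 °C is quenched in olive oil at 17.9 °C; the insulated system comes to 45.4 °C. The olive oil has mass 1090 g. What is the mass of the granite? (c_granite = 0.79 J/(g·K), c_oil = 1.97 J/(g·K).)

m ≈ 232 g

Heat lost by the granite = heat gained by the oil:
m×0.79×(368 − 45.4) = 1090×1.97×(45.4 − 17.9)
254.85 m = 59051  ⇒  m ≈ 231.7 g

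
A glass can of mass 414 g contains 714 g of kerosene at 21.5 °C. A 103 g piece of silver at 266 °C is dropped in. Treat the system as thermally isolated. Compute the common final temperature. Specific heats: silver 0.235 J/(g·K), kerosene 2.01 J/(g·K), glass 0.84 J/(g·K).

T_f ≈ 24.8 °C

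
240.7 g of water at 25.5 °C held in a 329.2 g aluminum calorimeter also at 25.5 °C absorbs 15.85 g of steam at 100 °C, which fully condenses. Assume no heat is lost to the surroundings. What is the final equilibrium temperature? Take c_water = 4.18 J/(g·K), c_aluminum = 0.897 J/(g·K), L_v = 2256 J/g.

T_f ≈ 55.3 °C

Sum of m c ΔT and latent-heat terms is zero:
latent heat released on condensation: 15.85·2256 = 35758
  condensate cools 100→T: 15.85·4.18·(T − 100) = 66.25(T − 100)
  water warms: 240.7·4.18·(T − 25.5) = 1006.1(T − 25.5)
  aluminum cup: 329.2·0.897·(T − 25.5) = 295.29(T − 25.5)
1367.7 T = 35758 + 6625.3 + 33186 = 75569
T ≈ 55.25 °C — below 100 °C, confirming all the steam condensed.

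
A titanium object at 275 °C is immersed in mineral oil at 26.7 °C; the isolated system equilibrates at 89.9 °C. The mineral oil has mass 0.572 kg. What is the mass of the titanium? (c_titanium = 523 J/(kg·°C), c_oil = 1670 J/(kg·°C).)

|Q_titanium| = |Q_oil|:
m×523×(275 − 89.9) = 0.572×1670×(89.9 − 26.7)
96807 m = 60371  ⇒  m ≈ 0.6236 kg

m ≈ 0.624 kg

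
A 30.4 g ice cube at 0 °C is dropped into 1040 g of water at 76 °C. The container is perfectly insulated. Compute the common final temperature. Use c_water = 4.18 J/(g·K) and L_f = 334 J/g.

T_f ≈ 71.6 °C

Setting the total heat transfer to zero:
latent heat to melt: 30.4×334 = 10154
  warm the meltwater: 127.07 T
  water cools: 1040×4.18×(T − 76) = 4347.2(T − 76)
4474.3 T = 330387 − 10154 = 320234
T ≈ 71.57 °C (positive, so assuming full melt was valid).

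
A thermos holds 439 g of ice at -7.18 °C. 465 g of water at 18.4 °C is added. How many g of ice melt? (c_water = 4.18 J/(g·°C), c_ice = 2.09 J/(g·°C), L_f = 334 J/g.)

m_melted ≈ 87.4 g

Heat available from the water dropping to 0 °C: 465·4.18·18.4 = 35764 J.
Warming the ice to 0 °C takes 439·2.09·7.18 = 6587.7 J, leaving 29176 J for melting.
Fully melting the ice requires m_ice L_f = 439·334 = 146626 J.
That's not enough to melt it all — equilibrium is at 0 °C with ice remaining.
Mass melted = 29176/334 ≈ 87.35 g.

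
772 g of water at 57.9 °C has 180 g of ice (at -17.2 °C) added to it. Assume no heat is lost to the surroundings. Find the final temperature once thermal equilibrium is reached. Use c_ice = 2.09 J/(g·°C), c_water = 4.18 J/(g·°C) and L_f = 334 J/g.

T_f ≈ 30.2 °C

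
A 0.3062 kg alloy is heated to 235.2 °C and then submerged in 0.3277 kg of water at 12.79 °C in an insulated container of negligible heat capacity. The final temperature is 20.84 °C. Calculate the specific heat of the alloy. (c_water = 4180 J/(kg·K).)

c ≈ 168 J/(kg·K)

Let T be the final temperature. ΣQ_i = 0:
0.3062·c·(20.84 − 235.2) + 0.3277·4180·(20.84 − 12.79) = 0
-65.64 c = -11027
c = -11027/-65.64 ≈ 168 J/(kg·K)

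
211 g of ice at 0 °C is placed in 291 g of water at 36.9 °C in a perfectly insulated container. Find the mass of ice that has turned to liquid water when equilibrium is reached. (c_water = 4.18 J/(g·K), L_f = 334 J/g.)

Water can give up m c ΔT = 291·4.18·36.9 = 44884 J before reaching 0 °C.
To melt every bit of ice: 211·334 = 70474 J.
Since 44884 < 70474 J, not all the ice melts; equilibrium is at 0 °C.
Mass melted = 44884/334 ≈ 134.4 g.

m_melted ≈ 134 g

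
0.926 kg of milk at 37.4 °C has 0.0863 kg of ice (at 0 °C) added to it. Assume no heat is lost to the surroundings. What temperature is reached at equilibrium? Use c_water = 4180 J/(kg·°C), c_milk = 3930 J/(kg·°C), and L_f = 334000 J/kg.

Taking heat into each body as positive, Σ m c ΔT = 0:
latent heat to melt: 0.0863·334000 = 28824
  meltwater 0→T: 0.0863·4180·T = 360.73 T
  milk: 3639.2(T − 37.4)
3999.9 T = 136105 − 28824 = 107281
T ≈ 26.82 °C. Since T > 0 °C, the all-ice-melts assumption holds.

T_f ≈ 26.8 °C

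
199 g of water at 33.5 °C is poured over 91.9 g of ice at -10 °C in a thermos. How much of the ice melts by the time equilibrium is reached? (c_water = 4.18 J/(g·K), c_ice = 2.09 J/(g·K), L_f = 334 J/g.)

m_melted ≈ 77.7 g

Heat available from the water dropping to 0 °C: 199·4.18·33.5 = 27866 J.
Of that, 91.9·2.09·10 = 1920.7 J goes to bring the ice to 0 °C, leaving 25945 J.
To melt every bit of ice: 91.9·334 = 30695 J.
25945 J < 30695 J, so only part of the ice melts and the system sits at 0 °C.
Mass melted = 25945/334 ≈ 77.68 g.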